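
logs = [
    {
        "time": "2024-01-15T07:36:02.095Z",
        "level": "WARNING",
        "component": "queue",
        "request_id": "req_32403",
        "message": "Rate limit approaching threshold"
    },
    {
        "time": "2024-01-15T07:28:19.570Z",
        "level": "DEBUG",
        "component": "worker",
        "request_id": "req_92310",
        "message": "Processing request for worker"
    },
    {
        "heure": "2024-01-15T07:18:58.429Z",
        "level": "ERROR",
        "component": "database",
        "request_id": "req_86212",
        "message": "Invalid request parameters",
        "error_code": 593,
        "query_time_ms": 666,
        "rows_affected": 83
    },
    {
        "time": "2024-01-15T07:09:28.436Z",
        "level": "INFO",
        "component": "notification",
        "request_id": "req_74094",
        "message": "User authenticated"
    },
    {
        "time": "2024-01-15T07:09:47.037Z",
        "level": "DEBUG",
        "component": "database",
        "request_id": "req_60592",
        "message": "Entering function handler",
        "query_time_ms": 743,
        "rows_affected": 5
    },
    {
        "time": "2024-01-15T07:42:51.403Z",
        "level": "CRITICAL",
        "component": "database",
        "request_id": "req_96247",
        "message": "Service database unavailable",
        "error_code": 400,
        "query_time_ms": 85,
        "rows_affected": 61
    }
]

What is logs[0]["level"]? "WARNING"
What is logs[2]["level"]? "ERROR"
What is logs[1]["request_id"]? "req_92310"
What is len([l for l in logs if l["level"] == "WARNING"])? 1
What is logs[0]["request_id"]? "req_32403"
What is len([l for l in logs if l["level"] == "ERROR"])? 1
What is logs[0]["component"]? "queue"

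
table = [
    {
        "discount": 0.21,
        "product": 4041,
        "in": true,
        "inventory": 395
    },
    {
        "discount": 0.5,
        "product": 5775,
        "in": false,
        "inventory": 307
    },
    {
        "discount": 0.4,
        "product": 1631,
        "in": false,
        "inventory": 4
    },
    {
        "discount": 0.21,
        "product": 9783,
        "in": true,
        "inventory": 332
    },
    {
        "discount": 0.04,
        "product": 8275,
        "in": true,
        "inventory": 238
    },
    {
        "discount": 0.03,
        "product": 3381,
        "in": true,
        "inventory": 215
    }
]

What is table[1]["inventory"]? 307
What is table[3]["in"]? True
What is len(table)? 6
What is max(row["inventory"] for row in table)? 395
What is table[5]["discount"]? 0.03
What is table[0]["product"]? 4041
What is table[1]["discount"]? 0.5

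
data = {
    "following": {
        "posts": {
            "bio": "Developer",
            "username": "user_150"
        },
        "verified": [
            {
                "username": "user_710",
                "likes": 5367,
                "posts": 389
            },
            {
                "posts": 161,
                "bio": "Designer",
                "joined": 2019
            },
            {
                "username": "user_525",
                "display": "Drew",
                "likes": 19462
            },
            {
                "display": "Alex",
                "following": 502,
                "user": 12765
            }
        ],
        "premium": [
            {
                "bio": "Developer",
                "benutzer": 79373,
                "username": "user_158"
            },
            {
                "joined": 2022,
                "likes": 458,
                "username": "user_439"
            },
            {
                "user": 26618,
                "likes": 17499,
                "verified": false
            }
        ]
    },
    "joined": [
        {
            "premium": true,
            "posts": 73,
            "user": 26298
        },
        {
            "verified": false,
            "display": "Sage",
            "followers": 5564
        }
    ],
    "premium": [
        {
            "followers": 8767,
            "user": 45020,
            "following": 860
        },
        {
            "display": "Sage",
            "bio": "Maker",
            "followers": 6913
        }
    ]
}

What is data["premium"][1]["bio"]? "Maker"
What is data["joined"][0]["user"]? 26298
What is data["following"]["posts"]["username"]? "user_150"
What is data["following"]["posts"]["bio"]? "Developer"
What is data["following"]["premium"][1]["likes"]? 458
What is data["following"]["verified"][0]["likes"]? 5367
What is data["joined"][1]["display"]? "Sage"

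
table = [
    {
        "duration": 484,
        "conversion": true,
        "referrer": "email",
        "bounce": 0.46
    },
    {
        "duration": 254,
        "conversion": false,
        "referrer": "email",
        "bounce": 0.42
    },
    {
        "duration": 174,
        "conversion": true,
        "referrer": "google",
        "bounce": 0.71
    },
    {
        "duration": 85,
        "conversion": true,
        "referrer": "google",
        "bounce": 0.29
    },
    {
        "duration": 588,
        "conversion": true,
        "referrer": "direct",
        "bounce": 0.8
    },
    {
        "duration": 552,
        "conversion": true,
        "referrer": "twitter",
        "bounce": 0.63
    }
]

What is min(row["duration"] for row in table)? 85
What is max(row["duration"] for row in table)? 588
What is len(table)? 6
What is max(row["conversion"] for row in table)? True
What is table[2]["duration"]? 174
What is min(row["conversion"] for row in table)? False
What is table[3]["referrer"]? "google"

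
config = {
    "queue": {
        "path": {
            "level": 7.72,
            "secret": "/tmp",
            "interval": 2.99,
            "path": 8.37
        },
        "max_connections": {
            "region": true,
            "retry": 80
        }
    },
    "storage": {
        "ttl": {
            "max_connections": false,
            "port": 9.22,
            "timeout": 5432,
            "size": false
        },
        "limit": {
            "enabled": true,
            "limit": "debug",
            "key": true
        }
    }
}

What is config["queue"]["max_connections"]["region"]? True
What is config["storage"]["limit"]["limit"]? "debug"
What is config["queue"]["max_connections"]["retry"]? 80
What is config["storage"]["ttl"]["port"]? 9.22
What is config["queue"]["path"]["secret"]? "/tmp"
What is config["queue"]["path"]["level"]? 7.72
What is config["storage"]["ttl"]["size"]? False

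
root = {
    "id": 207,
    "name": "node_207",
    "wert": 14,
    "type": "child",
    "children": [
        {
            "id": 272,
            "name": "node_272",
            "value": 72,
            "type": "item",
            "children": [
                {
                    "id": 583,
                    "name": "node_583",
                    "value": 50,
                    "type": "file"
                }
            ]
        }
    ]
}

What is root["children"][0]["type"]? "item"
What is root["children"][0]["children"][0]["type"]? "file"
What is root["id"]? 207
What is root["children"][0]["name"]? "node_272"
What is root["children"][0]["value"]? 72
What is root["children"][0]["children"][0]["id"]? 583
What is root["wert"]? 14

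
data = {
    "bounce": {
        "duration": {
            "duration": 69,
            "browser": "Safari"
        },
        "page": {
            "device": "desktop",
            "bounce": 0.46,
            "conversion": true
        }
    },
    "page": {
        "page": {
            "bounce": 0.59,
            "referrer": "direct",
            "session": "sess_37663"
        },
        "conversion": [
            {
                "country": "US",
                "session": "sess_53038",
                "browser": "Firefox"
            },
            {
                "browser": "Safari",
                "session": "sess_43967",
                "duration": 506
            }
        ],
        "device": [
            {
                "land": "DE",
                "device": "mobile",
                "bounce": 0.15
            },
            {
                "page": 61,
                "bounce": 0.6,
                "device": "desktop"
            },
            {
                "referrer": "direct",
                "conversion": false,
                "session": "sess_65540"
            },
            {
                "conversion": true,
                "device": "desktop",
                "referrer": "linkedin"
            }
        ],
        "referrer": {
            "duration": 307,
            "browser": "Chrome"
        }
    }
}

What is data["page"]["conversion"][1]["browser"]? "Safari"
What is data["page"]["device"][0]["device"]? "mobile"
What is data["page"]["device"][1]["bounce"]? 0.6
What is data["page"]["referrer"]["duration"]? 307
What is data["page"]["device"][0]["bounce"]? 0.15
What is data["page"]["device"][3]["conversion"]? True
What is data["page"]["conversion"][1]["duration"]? 506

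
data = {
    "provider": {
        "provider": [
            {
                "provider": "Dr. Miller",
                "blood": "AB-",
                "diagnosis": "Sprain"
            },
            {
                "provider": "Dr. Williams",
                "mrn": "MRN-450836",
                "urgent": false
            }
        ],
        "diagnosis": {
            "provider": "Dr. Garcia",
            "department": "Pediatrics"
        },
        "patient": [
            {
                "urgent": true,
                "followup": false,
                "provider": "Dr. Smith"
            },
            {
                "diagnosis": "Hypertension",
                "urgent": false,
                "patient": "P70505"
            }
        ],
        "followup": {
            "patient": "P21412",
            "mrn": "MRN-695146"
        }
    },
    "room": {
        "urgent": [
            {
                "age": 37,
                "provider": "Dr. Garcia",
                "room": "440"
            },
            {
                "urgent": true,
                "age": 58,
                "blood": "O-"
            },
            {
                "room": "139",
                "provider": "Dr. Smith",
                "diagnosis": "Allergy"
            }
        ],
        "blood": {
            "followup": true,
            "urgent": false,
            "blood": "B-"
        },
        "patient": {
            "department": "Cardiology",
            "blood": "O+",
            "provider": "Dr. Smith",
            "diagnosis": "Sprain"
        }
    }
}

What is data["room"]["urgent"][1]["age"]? 58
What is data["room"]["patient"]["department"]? "Cardiology"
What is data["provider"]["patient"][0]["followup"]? False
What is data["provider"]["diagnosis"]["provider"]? "Dr. Garcia"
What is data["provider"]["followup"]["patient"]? "P21412"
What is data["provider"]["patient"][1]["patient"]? "P70505"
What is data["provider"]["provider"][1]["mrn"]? "MRN-450836"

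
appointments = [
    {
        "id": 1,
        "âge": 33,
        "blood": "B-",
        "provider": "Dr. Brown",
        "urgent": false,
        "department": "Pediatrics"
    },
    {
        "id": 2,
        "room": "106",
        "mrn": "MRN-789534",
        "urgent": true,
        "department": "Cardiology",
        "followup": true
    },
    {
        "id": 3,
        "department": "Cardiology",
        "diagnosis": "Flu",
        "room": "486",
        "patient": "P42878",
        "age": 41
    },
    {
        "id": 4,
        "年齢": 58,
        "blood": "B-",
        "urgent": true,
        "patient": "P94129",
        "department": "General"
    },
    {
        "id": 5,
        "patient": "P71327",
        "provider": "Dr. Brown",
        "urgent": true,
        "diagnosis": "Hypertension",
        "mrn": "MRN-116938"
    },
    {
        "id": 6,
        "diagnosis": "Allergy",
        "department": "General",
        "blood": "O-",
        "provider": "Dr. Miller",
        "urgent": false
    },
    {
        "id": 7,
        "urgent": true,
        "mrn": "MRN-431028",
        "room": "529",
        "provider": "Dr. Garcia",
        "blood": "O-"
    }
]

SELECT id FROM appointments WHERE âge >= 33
[1]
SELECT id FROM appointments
[1, 2, 3, 4, 5, 6, 7]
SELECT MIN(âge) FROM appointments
33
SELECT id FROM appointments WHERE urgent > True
[]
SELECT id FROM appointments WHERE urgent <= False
[1, 6]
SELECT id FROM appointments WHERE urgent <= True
[1, 2, 4, 5, 6, 7]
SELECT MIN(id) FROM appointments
1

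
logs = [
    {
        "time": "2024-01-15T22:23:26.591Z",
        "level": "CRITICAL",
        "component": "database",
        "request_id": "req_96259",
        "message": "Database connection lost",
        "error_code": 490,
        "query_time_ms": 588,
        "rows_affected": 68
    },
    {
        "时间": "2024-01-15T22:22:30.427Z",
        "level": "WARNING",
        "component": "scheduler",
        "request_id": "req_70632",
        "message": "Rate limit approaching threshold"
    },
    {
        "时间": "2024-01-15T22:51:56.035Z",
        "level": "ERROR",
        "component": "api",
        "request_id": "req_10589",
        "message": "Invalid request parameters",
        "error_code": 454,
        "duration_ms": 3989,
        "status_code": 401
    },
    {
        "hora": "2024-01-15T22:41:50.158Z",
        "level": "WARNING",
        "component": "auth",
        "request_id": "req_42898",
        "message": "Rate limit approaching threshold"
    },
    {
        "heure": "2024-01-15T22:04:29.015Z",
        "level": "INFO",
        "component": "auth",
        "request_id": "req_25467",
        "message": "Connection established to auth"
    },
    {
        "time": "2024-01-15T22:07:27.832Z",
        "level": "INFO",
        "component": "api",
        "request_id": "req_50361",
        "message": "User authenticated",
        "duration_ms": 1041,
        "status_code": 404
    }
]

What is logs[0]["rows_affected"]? 68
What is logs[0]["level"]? "CRITICAL"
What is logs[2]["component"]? "api"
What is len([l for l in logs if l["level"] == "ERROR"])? 1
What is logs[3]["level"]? "WARNING"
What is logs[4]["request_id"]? "req_25467"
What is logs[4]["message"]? "Connection established to auth"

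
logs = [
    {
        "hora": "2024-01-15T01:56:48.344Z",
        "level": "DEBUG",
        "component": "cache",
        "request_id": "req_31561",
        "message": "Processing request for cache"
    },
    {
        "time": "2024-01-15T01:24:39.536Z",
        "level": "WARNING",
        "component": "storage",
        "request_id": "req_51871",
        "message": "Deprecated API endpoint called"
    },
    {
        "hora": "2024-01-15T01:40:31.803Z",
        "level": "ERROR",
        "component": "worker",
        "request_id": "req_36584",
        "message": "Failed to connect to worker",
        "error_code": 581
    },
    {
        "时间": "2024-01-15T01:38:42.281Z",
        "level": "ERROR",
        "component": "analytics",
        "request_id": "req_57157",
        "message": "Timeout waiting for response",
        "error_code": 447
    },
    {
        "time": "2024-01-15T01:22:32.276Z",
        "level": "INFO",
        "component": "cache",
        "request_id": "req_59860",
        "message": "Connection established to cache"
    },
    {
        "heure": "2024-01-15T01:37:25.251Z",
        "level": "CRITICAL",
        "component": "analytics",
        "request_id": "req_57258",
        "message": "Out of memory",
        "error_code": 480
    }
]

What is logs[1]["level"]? "WARNING"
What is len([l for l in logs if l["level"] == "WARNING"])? 1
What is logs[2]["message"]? "Failed to connect to worker"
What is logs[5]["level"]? "CRITICAL"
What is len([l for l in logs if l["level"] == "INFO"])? 1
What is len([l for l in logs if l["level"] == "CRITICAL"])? 1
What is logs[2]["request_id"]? "req_36584"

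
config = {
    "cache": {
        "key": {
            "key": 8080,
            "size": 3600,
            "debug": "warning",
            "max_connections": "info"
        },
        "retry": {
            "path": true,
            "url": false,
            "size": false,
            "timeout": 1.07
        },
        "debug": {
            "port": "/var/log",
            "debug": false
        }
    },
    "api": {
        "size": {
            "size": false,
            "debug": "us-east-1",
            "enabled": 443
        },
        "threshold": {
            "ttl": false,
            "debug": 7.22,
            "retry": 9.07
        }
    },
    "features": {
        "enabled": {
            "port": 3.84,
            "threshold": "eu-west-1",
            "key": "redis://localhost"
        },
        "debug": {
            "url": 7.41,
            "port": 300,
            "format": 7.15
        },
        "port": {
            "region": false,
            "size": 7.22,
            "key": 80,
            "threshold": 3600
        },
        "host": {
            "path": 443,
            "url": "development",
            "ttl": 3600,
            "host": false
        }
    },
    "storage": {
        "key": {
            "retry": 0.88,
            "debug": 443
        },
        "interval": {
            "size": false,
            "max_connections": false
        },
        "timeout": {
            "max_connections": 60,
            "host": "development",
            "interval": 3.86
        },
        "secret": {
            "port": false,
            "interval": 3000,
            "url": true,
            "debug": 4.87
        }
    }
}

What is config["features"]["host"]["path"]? 443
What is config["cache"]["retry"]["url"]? False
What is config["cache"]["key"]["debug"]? "warning"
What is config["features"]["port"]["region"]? False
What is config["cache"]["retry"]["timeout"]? 1.07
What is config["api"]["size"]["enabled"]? 443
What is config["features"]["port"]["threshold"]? 3600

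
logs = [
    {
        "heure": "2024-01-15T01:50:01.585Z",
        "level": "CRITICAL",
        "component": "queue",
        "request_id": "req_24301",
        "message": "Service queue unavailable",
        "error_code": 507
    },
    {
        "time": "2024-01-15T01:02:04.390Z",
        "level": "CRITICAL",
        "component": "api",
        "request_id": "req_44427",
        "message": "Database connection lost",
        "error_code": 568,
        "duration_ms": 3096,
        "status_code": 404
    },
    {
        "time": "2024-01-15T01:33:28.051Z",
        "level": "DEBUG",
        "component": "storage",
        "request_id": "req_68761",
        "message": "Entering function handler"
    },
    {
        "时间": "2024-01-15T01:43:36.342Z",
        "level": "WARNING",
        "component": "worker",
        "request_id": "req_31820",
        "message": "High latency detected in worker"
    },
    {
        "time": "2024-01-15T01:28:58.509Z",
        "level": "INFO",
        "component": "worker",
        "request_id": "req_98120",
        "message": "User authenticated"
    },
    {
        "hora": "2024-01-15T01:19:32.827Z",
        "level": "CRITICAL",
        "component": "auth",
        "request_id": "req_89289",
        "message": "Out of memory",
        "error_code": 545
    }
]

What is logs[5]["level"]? "CRITICAL"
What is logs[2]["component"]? "storage"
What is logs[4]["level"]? "INFO"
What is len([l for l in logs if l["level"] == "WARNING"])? 1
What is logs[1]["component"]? "api"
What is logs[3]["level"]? "WARNING"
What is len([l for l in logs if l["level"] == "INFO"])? 1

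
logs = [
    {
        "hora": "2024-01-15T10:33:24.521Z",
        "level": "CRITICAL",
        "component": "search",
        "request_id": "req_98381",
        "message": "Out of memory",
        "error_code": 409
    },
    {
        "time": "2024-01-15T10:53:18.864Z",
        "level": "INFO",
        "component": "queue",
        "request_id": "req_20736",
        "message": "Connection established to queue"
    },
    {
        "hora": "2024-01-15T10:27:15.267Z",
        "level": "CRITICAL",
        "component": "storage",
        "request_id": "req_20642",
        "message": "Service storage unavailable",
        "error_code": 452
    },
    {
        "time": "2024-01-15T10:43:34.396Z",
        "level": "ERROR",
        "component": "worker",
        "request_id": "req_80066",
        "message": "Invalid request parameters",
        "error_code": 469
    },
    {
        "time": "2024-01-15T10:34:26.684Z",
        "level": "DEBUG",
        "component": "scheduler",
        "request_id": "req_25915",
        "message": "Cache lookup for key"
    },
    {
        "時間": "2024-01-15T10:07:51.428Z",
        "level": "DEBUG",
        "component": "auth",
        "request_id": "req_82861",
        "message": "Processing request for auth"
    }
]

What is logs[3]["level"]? "ERROR"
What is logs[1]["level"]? "INFO"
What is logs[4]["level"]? "DEBUG"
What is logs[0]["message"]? "Out of memory"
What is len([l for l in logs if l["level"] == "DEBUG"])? 2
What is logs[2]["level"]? "CRITICAL"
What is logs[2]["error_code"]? 452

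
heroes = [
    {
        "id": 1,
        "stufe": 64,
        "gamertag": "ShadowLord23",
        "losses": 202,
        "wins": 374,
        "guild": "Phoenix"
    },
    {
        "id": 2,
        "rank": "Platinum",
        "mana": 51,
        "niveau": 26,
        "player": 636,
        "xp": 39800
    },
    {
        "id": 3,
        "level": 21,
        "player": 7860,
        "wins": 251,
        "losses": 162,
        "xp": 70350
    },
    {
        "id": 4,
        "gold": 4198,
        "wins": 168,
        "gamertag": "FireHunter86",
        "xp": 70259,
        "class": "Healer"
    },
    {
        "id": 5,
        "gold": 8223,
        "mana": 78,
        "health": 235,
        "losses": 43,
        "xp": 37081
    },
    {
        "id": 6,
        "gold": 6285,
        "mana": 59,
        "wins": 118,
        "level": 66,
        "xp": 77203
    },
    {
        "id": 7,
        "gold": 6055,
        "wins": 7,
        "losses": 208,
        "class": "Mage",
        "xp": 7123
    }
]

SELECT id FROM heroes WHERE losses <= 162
[3, 5]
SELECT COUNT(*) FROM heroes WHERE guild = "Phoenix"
1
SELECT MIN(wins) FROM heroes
7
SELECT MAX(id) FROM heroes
7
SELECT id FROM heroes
[1, 2, 3, 4, 5, 6, 7]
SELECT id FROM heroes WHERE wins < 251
[4, 6, 7]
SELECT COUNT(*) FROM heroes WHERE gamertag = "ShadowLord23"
1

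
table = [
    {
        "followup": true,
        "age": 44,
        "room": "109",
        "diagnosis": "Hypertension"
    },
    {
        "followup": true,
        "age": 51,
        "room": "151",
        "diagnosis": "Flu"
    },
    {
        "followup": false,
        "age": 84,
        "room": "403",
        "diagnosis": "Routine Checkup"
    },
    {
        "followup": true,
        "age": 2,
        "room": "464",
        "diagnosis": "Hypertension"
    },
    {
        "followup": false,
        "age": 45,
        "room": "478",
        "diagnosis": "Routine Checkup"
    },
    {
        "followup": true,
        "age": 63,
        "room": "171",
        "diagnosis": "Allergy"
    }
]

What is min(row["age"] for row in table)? 2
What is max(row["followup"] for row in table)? True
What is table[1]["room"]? "151"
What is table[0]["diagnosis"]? "Hypertension"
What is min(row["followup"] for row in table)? False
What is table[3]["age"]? 2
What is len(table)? 6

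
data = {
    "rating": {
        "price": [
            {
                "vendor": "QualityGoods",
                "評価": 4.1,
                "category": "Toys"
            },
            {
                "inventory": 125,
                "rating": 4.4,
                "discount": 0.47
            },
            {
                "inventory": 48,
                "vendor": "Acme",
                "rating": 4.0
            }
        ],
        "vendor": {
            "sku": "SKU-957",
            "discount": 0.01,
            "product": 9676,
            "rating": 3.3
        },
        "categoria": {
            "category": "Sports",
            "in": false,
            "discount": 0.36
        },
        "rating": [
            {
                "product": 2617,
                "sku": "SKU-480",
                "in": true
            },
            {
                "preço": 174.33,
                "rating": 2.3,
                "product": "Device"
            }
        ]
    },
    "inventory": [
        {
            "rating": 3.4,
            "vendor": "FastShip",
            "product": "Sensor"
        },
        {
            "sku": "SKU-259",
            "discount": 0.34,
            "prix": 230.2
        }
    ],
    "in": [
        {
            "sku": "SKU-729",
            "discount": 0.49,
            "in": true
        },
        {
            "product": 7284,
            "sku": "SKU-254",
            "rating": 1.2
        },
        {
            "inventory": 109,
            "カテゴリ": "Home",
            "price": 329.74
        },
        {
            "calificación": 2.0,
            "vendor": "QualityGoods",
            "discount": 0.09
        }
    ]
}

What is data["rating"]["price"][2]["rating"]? 4.0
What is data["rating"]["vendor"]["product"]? 9676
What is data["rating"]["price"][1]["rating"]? 4.4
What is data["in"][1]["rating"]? 1.2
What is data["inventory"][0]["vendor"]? "FastShip"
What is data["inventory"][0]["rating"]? 3.4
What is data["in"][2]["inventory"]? 109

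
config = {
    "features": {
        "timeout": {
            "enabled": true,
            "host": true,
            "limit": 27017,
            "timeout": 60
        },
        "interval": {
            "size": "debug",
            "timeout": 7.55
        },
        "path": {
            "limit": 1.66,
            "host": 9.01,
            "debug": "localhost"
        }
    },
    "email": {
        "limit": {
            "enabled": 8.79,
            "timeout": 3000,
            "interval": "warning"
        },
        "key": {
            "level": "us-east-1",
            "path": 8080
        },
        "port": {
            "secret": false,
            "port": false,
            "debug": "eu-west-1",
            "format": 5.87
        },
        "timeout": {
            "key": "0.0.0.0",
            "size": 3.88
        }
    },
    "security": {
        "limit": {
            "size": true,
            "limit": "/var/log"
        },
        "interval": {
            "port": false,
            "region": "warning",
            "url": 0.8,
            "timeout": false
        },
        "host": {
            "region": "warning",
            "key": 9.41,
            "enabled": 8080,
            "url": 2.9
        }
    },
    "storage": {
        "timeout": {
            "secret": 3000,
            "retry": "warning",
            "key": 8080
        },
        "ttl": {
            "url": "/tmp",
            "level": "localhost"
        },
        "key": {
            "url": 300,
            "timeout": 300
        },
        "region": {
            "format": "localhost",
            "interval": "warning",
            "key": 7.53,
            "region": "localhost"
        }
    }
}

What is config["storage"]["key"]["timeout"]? 300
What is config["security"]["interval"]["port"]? False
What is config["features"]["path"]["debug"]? "localhost"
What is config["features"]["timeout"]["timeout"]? 60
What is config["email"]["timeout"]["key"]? "0.0.0.0"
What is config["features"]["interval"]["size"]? "debug"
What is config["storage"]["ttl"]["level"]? "localhost"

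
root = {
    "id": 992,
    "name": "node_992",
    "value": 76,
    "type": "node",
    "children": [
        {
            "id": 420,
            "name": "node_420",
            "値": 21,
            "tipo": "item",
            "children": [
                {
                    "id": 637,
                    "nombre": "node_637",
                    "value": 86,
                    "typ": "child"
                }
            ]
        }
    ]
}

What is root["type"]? "node"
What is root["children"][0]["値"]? 21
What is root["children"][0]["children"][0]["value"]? 86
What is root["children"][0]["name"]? "node_420"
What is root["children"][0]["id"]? 420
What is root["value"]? 76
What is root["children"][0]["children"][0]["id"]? 637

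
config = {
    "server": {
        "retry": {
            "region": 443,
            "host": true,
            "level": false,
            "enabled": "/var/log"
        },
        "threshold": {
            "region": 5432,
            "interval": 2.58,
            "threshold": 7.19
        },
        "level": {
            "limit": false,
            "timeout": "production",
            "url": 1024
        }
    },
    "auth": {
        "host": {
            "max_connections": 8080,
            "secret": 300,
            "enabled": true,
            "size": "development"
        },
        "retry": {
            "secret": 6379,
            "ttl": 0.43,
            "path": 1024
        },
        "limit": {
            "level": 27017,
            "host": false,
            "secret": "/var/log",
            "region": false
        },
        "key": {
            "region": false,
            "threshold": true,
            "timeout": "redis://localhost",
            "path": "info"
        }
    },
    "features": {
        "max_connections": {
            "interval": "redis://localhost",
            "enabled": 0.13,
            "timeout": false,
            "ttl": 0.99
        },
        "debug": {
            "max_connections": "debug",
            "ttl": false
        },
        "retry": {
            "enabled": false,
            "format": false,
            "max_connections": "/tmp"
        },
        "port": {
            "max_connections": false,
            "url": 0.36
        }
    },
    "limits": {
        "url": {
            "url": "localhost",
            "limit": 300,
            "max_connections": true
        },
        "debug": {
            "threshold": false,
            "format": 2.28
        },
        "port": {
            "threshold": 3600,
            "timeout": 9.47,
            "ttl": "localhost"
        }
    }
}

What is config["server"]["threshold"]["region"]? 5432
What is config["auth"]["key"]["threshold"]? True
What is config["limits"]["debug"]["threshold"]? False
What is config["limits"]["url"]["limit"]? 300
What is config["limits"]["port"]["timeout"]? 9.47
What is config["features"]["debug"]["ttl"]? False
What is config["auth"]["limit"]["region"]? False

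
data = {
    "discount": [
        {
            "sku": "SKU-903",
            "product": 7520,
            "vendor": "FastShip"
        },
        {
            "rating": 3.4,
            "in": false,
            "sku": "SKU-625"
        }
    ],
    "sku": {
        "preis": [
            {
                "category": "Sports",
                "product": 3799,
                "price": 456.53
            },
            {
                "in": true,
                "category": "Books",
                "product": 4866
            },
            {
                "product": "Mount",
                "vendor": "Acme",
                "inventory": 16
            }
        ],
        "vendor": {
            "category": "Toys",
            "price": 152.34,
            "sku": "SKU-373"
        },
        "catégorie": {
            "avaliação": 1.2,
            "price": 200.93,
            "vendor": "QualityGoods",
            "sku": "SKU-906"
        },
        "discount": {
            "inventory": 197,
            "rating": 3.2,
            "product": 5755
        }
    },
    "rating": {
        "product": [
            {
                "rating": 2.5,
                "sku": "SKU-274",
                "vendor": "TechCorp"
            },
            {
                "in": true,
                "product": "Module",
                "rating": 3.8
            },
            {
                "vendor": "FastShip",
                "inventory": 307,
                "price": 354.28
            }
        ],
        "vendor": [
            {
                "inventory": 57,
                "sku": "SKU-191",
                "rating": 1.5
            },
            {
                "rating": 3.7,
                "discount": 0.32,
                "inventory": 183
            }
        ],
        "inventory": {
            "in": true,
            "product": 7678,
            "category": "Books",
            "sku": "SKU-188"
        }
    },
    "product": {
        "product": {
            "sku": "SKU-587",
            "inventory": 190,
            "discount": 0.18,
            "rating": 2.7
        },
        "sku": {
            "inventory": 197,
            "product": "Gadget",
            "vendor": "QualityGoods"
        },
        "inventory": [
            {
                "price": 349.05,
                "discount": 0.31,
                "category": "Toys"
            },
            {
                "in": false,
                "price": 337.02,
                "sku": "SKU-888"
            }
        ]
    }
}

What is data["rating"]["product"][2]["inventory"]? 307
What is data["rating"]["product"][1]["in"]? True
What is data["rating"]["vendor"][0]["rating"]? 1.5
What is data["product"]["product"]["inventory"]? 190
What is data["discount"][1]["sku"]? "SKU-625"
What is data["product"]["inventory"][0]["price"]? 349.05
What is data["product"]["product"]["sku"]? "SKU-587"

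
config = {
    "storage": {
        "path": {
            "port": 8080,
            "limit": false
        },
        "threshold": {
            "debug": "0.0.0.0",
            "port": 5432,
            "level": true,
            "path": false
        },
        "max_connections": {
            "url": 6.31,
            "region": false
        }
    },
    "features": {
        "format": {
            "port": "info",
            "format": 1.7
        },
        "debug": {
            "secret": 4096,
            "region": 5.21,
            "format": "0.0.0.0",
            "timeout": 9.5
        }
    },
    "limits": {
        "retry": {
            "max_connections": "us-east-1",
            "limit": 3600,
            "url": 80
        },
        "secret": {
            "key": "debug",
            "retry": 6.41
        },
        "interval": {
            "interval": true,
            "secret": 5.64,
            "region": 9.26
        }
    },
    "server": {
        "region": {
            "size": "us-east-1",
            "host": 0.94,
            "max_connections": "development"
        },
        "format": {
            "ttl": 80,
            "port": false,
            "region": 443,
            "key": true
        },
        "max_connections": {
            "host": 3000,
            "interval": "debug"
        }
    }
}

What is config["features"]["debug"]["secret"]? 4096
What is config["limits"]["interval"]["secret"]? 5.64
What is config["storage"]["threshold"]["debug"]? "0.0.0.0"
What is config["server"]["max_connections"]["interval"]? "debug"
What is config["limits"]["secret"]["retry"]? 6.41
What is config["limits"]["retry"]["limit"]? 3600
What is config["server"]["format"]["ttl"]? 80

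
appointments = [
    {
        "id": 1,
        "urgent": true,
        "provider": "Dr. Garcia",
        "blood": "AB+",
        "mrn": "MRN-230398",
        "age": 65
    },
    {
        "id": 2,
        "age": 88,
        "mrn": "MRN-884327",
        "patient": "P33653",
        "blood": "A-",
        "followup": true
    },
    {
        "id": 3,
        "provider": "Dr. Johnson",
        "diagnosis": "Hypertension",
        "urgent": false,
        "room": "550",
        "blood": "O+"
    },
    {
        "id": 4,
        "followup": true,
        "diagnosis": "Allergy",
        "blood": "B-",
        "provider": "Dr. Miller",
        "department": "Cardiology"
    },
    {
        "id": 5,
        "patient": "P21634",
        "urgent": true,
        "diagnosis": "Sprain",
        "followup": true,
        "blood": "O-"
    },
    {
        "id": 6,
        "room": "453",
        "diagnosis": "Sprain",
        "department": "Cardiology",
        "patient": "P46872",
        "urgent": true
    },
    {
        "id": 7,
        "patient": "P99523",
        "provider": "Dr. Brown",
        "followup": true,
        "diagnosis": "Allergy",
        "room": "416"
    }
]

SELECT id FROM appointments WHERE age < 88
[1]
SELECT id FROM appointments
[1, 2, 3, 4, 5, 6, 7]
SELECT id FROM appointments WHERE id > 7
[]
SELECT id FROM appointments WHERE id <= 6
[1, 2, 3, 4, 5, 6]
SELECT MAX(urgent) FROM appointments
True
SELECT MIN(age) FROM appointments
65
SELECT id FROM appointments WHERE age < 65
[]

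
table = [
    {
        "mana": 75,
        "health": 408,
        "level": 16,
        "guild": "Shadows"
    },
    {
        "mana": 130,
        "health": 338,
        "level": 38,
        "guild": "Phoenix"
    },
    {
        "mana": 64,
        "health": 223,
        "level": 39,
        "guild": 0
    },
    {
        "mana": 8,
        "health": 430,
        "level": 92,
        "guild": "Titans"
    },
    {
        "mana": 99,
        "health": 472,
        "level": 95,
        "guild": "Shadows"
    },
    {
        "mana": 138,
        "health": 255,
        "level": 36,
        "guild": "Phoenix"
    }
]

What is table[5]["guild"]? "Phoenix"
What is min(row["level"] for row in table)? 16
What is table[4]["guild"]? "Shadows"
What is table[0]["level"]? 16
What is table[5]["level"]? 36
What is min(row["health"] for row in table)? 223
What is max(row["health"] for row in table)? 472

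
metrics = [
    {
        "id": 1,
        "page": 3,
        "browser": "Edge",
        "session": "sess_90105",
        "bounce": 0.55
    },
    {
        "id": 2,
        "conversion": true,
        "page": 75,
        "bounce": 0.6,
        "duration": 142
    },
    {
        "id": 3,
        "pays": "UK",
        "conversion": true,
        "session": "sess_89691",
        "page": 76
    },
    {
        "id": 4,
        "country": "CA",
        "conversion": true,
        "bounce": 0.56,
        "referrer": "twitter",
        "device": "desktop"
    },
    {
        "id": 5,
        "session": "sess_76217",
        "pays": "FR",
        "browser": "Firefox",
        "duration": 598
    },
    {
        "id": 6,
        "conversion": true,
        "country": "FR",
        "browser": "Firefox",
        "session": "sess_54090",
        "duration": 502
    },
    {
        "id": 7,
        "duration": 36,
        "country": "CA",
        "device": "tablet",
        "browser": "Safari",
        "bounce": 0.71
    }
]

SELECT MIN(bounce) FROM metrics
0.55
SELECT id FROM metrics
[1, 2, 3, 4, 5, 6, 7]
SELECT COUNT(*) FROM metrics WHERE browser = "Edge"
1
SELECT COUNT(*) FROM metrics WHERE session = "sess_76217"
1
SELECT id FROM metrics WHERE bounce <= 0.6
[1, 2, 4]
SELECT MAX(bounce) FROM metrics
0.71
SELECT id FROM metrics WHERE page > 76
[]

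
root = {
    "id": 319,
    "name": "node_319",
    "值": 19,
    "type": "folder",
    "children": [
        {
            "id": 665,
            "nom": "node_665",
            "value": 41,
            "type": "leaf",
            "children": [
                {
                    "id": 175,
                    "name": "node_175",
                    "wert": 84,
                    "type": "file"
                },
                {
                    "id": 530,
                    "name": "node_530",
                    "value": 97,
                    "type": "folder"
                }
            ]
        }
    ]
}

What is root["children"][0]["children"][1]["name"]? "node_530"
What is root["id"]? 319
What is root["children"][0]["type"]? "leaf"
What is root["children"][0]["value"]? 41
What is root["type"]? "folder"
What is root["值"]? 19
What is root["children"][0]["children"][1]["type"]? "folder"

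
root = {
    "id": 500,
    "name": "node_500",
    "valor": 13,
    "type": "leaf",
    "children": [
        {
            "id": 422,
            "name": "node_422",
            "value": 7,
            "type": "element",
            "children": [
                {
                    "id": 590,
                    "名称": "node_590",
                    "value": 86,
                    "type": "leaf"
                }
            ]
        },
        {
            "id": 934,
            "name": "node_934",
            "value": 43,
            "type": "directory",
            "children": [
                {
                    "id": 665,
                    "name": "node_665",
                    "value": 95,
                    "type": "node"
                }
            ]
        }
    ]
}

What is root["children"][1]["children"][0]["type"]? "node"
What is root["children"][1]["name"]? "node_934"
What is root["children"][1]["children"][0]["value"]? 95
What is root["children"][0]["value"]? 7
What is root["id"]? 500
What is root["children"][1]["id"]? 934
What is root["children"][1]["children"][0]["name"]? "node_665"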